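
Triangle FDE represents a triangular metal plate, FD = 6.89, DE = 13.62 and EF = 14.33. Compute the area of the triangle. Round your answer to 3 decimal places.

46.410

Semiperimeter s = (13.62 + 14.33 + 6.89)/2 = 17.42.
Heron's formula: area = √(17.42·3.8·3.09·10.53) ≈ 46.41.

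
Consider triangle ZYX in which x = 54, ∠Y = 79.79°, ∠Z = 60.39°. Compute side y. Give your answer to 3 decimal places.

The third angle is ∠X = 180° − ∠Z − ∠Y = 39.82°.
Law of sines: y = x·sin Y/sin X ≈ 82.99.

82.990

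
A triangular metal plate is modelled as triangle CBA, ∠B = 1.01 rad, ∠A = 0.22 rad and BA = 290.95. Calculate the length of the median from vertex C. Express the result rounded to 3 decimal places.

m_C ≈ 123.598

The third angle is ∠C = π − ∠B − ∠A = 1.912 rad.
Law of sines: AC = BA·sin B/sin C ≈ 261.42.
Law of sines: CB = BA·sin A/sin C ≈ 67.368.
Median from C: ½√(2·AC² + 2·CB² − BA²) ≈ 123.6.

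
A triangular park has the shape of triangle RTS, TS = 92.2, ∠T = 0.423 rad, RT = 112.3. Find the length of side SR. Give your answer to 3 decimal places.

47.214

By the law of cosines, SR² = RT² + TS² − 2·RT·TS·cos T = 2229.2, so SR ≈ 47.214.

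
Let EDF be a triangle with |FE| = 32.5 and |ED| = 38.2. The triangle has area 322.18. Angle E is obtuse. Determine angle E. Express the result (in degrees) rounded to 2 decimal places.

148.73

From area = ½·|FE|·|ED|·sin E, we get sin E = 2·area/(|FE|·|ED|) ≈ 0.51902.
Taking the obtuse solution, ∠E ≈ 148.73°.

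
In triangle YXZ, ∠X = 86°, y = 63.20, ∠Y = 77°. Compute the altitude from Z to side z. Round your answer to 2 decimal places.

The third angle is ∠Z = 180° − ∠Y − ∠X = 17.00°.
Law of sines: x = y·sin X/sin Y ≈ 64.704.
Law of sines: z = y·sin Z/sin Y ≈ 18.964.
Area = ½·y·x·sin Z ≈ 597.8.
The altitude from Z has length 2·area/z ≈ 63.046.

h_Z ≈ 63.05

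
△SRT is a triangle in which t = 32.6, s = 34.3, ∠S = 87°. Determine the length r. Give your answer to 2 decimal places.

12.51

Law of sines: sin T = t·sin S/s ≈ 0.94913.
Since s ≥ t, only the acute value applies: ∠T ≈ 71.65°.
Then ∠R = 180° − ∠S − ∠T ≈ 21.35°.
Law of sines gives r = s·sin R/sin S ≈ 12.506.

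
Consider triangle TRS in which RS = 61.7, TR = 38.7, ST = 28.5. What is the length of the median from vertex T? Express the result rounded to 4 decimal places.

Median from T: ½√(2·ST² + 2·TR² − RS²) ≈ 14.256.

14.2565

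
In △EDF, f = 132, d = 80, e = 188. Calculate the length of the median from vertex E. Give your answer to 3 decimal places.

Median from E: ½√(2·d² + 2·f² − e²) ≈ 55.462.

m_E ≈ 55.462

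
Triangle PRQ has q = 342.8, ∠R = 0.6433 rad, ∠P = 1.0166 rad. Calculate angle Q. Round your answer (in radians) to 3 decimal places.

The third angle is ∠Q = π − ∠P − ∠R = 1.4817 rad.

∠Q ≈ 1.482 rad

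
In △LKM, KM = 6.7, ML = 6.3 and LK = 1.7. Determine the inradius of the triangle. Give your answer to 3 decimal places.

r ≈ 0.724

Semiperimeter s = (6.7 + 6.3 + 1.7)/2 = 7.35.
Heron's formula: area = √(7.35·0.65·1.05·5.65) ≈ 5.3238.
Inradius = area/s = 5.3238/7.35 ≈ 0.72432.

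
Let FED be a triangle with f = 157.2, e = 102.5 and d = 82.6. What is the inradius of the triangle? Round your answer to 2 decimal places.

r ≈ 22.26

Semiperimeter s = (157.2 + 102.5 + 82.6)/2 = 171.15.
Heron's formula: area = √(171.15·13.95·68.65·88.55) ≈ 3809.7.
Inradius = area/s = 3809.7/171.15 ≈ 22.259.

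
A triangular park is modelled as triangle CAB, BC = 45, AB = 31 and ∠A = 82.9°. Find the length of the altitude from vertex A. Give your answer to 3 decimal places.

Law of sines: sin C = AB·sin A/BC ≈ 0.68361.
Since BC ≥ AB, only the acute value applies: ∠C ≈ 43.13°.
Then ∠B = 180° − ∠A − ∠C ≈ 53.97°.
Law of sines gives CA = BC·sin B/sin A ≈ 36.675.
Area = ½·BC·AB·sin B ≈ 564.1.
The altitude from A has length 2·area/BC ≈ 25.071.

h_A ≈ 25.071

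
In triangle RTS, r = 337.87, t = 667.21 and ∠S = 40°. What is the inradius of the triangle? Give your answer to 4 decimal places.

98.7336

By the law of cosines, s² = r² + t² − 2·r·t·cos S = 2.1395e+05, so s ≈ 462.54.
Area = ½·r·t·sin S ≈ 72452.
Semiperimeter p = (337.87+667.21+462.54)/2 = 733.81.
Inradius = area/p = 72452/733.81 ≈ 98.734.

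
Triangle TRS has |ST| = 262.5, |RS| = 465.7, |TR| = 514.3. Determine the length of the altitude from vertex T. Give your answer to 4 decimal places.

261.5040

Semiperimeter s = (465.7 + 262.5 + 514.3)/2 = 621.25.
Heron's formula: area = √(621.25·155.55·358.75·106.95) ≈ 60891.
The altitude from T has length 2·area/|RS| ≈ 261.5.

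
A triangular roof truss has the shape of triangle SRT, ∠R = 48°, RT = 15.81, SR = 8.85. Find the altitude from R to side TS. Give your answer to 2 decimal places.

h_R ≈ 8.76

By the law of cosines, TS² = SR² + RT² − 2·SR·RT·cos R = 141.03, so TS ≈ 11.876.
Area = ½·SR·RT·sin R ≈ 51.99.
The altitude from R has length 2·area/TS ≈ 8.7557.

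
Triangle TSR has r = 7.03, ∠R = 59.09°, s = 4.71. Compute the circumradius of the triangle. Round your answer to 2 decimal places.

Law of sines: sin S = s·sin R/r ≈ 0.57483.
Since r ≥ s, only the acute value applies: ∠S ≈ 35.09°.
Then ∠T = 180° − ∠R − ∠S ≈ 85.82°.
Law of sines gives t = r·sin T/sin R ≈ 8.1719.
Circumradius = r/(2 sin R) ≈ 4.0969.

4.10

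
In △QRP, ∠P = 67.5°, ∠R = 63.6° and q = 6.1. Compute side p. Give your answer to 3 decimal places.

The third angle is ∠Q = 180° − ∠R − ∠P = 48.90°.
Law of sines: p = q·sin P/sin Q ≈ 7.4787.

7.479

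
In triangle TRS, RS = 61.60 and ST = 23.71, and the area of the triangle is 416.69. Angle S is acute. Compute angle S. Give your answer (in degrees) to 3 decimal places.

34.792

From area = ½·RS·ST·sin S, we get sin S = 2·area/(RS·ST) ≈ 0.57060.
Taking the acute solution, ∠S ≈ 34.79°.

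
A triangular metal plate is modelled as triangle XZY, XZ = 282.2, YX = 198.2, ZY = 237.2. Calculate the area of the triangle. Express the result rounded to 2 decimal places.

23167.55

Semiperimeter s = (237.2 + 198.2 + 282.2)/2 = 358.8.
Heron's formula: area = √(358.8·121.6·160.6·76.6) ≈ 23168.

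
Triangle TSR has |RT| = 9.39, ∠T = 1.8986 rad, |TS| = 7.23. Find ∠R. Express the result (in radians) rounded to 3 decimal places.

By the law of cosines, |SR|² = |RT|² + |TS|² − 2·|RT|·|TS|·cos T = 184.16, so |SR| ≈ 13.571.
Law of cosines again: cos R = (|SR|² + |RT|² − |TS|²)/(2·|SR|·|RT|) ≈ 0.86347, so ∠R ≈ 0.5287 rad.

∠R ≈ 0.529 rad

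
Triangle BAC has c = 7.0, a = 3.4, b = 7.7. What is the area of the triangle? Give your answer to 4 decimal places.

Semiperimeter s = (7.7 + 3.4 + 7)/2 = 9.05.
Heron's formula: area = √(9.05·1.35·5.65·2.05) ≈ 11.896.

area ≈ 11.8958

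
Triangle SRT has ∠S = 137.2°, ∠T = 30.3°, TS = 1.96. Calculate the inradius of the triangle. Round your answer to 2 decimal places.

r ≈ 0.48

The third angle is ∠R = 180° − ∠T − ∠S = 12.50°.
Law of sines: RT = TS·sin S/sin R ≈ 6.1528.
Law of sines: SR = TS·sin T/sin R ≈ 4.5688.
Area = ½·TS·RT·sin T ≈ 3.0422.
Semiperimeter s = (6.1528+1.96+4.5688)/2 = 6.3408.
Inradius = area/s = 3.0422/6.3408 ≈ 0.47978.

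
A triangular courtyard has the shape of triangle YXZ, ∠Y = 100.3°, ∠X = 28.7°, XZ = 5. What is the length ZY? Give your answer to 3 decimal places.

2.440

The third angle is ∠Z = 180° − ∠Y − ∠X = 51.00°.
Law of sines: ZY = XZ·sin X/sin Y ≈ 2.4404.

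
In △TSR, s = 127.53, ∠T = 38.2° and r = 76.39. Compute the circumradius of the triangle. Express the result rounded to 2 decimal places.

By the law of cosines, t² = s² + r² − 2·s·r·cos T = 6787.7, so t ≈ 82.387.
Area = ½·s·r·sin T ≈ 3012.3.
Circumradius = t/(2 sin T) ≈ 66.612.

66.61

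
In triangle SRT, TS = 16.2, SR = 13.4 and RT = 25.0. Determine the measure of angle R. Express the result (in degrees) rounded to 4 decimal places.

∠R ≈ 35.9886°

By the law of cosines, cos R = (SR² + RT² − TS²) / (2·SR·RT) ≈ 0.80913, so ∠R ≈ 35.99°.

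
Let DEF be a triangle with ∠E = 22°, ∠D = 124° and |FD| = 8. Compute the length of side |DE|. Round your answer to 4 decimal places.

The third angle is ∠F = 180° − ∠D − ∠E = 34.00°.
Law of sines: |DE| = |FD|·sin F/sin E ≈ 11.942.

11.9420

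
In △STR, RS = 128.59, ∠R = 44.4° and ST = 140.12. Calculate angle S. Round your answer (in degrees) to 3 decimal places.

Law of sines: sin T = RS·sin R/ST ≈ 0.64209.
Since ST ≥ RS, only the acute value applies: ∠T ≈ 39.95°.
Then ∠S = 180° − ∠R − ∠T ≈ 95.65°.

∠S ≈ 95.652°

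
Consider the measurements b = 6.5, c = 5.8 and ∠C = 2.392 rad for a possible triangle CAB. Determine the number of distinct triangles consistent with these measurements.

b·sin C = 6.5·sin(2.392 rad) ≈ 4.429.
Since ∠C is not acute, a triangle exists only if c > b; here c ≤ b, so there is no triangle.

0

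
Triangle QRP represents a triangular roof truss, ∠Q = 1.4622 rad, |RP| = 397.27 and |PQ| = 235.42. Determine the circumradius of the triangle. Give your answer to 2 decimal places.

Law of sines: sin R = |PQ|·sin Q/|RP| ≈ 0.58910.
Since |RP| ≥ |PQ|, only the acute value applies: ∠R ≈ 0.6299 rad.
Then ∠P = π − ∠Q − ∠R ≈ 1.0494 rad.
Law of sines gives |QR| = |RP|·sin P/sin Q ≈ 346.53.
Circumradius = |RP|/(2 sin Q) ≈ 199.81.

199.81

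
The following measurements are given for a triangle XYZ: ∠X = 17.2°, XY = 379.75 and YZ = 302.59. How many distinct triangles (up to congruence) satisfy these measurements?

XY·sin X = 379.75·sin(17.2°) ≈ 112.3.
Since XY sin X < YZ < XY (112.3 < 302.59 < 379.75), two triangles exist.

2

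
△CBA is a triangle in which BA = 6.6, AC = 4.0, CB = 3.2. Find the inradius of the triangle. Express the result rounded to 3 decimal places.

0.683

Semiperimeter s = (6.6 + 4 + 3.2)/2 = 6.9.
Heron's formula: area = √(6.9·0.3·2.9·3.7) ≈ 4.7129.
Inradius = area/s = 4.7129/6.9 ≈ 0.68302.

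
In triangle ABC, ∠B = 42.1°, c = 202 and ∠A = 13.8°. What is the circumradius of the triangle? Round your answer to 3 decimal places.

121.972

The third angle is ∠C = 180° − ∠A − ∠B = 124.10°.
Law of sines: a = c·sin A/sin C ≈ 58.189.
Law of sines: b = c·sin B/sin C ≈ 163.55.
Circumradius = c/(2 sin C) ≈ 121.97.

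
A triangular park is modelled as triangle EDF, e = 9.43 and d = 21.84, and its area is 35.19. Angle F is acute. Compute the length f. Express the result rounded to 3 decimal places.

13.372

From area = ½·e·d·sin F, we get sin F = 2·area/(e·d) ≈ 0.34173.
Taking the acute solution, ∠F ≈ 19.98°.
Law of cosines then gives f ≈ 13.372.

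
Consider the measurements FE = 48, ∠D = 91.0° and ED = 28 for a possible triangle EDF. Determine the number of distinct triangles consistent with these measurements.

1

ED·sin D = 28·sin(91.0°) ≈ 28.
Since ∠D is not acute, a triangle exists only if FE > ED; here FE > ED, so there is exactly one triangle.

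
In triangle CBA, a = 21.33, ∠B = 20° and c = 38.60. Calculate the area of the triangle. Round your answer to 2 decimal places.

Area = ½·a·c·sin B ≈ 140.8.

area ≈ 140.80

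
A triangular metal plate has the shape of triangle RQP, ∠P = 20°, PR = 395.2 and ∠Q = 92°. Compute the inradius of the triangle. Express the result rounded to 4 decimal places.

The third angle is ∠R = 180° − ∠Q − ∠P = 68.00°.
Law of sines: QP = PR·sin R/sin Q ≈ 366.65.
Law of sines: RQ = PR·sin P/sin Q ≈ 135.25.
Area = ½·PR·QP·sin P ≈ 24779.
Semiperimeter s = (366.65+395.2+135.25)/2 = 448.55.
Inradius = area/s = 24779/448.55 ≈ 55.243.

55.2430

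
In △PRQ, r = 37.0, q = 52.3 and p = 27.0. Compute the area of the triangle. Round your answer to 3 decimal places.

Semiperimeter s = (27 + 37 + 52.3)/2 = 58.15.
Heron's formula: area = √(58.15·31.15·21.15·5.85) ≈ 473.41.

473.410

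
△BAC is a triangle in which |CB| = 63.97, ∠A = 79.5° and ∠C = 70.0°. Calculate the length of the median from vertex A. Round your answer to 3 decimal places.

The third angle is ∠B = 180° − ∠A − ∠C = 30.50°.
Law of sines: |AC| = |CB|·sin B/sin A ≈ 33.02.
Law of sines: |BA| = |CB|·sin C/sin A ≈ 61.136.
Median from A: ½√(2·|BA|² + 2·|AC|² − |CB|²) ≈ 37.295.

m_A ≈ 37.295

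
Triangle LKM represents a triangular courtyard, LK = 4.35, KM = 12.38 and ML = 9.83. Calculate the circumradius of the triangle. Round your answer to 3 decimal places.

By the law of cosines, cos L = (ML² + LK² − KM²) / (2·ML·LK) ≈ -0.44098, so ∠L ≈ 116.17°.
Circumradius = KM/(2 sin L) ≈ 6.8968.

6.897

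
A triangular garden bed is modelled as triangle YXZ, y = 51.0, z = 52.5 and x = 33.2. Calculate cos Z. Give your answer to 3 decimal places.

cos Z ≈ 0.280

By the law of cosines, cos Z = (y² + x² − z²) / (2·y·x) ≈ 0.27965, so ∠Z ≈ 73.76°.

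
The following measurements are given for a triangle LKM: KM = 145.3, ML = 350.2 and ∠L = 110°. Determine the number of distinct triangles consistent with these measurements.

ML·sin L = 350.2·sin(110°) ≈ 329.1.
Since ∠L is not acute, a triangle exists only if KM > ML; here KM ≤ ML, so there is no triangle.

0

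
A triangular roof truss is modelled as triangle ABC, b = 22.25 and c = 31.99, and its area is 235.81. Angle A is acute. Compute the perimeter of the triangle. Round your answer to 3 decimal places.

75.505

From area = ½·b·c·sin A, we get sin A = 2·area/(b·c) ≈ 0.66259.
Taking the acute solution, ∠A ≈ 41.50°.
Law of cosines then gives a ≈ 21.265.
Perimeter = 21.265 + 22.25 + 31.99 = 75.505.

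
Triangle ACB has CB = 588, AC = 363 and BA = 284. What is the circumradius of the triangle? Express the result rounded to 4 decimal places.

R ≈ 385.4082

By the law of cosines, cos A = (BA² + AC² − CB²) / (2·BA·AC) ≈ -0.64660, so ∠A ≈ 130.29°.
Circumradius = CB/(2 sin A) ≈ 385.41.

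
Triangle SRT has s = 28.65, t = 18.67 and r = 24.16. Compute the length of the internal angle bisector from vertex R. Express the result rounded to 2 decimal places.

t_R ≈ 19.89

By the law of cosines, cos R = (t² + s² − r²) / (2·t·s) ≈ 0.54748, so ∠R ≈ 56.81°.
The bisector from R has length 2·t·s·cos(∠R/2)/(t+s) ≈ 19.886.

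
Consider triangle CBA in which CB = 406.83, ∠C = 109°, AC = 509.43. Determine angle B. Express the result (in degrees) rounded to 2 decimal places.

40.07

By the law of cosines, BA² = AC² + CB² − 2·AC·CB·cos C = 5.5998e+05, so BA ≈ 748.32.
Law of cosines again: cos B = (CB² + BA² − AC²)/(2·CB·BA) ≈ 0.76530, so ∠B ≈ 40.07°.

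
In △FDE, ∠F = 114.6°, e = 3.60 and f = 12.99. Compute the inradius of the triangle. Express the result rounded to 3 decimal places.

Law of sines: sin E = e·sin F/f ≈ 0.25198.
Since f ≥ e, only the acute value applies: ∠E ≈ 14.59°.
Then ∠D = 180° − ∠F − ∠E ≈ 50.81°.
Law of sines gives d = f·sin D/sin F ≈ 11.072.
Area = ½·f·e·sin D ≈ 18.121.
Semiperimeter s = (12.99+11.072+3.6)/2 = 13.831.
Inradius = area/s = 18.121/13.831 ≈ 1.3102.

1.310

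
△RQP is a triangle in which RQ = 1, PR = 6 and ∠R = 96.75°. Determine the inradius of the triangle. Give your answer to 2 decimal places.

By the law of cosines, QP² = PR² + RQ² − 2·PR·RQ·cos R = 38.41, so QP ≈ 6.1976.
Area = ½·PR·RQ·sin R ≈ 2.9792.
Semiperimeter s = (6.1976+6+1)/2 = 6.5988.
Inradius = area/s = 2.9792/6.5988 ≈ 0.45148.

r ≈ 0.45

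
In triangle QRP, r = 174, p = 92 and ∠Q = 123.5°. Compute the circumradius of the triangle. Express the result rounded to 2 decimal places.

142.41

By the law of cosines, q² = r² + p² − 2·r·p·cos Q = 56411, so q ≈ 237.51.
Area = ½·r·p·sin Q ≈ 6674.4.
Circumradius = q/(2 sin Q) ≈ 142.41.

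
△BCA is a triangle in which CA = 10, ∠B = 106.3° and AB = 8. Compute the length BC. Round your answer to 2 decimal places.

4.16

Law of sines: sin C = AB·sin B/CA ≈ 0.76784.
Since CA ≥ AB, only the acute value applies: ∠C ≈ 50.16°.
Then ∠A = 180° − ∠B − ∠C ≈ 23.54°.
Law of sines gives BC = CA·sin A/sin B ≈ 4.161.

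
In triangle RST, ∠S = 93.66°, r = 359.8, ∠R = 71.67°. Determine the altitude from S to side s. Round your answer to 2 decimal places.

The third angle is ∠T = 180° − ∠R − ∠S = 14.67°.
Law of sines: s = r·sin S/sin R ≈ 378.26.
Law of sines: t = r·sin T/sin R ≈ 95.99.
Area = ½·r·s·sin T ≈ 17233.
The altitude from S has length 2·area/s ≈ 91.12.

91.12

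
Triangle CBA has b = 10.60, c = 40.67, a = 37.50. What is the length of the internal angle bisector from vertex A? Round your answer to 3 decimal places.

By the law of cosines, cos A = (c² + b² − a²) / (2·c·b) ≈ 0.41772, so ∠A ≈ 65.31°.
The bisector from A has length 2·c·b·cos(∠A/2)/(c+b) ≈ 14.159.

t_A ≈ 14.159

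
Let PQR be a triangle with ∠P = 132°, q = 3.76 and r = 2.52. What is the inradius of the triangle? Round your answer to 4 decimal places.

0.5849

By the law of cosines, p² = q² + r² − 2·q·r·cos P = 33.168, so p ≈ 5.7592.
Area = ½·q·r·sin P ≈ 3.5207.
Semiperimeter s = (5.7592+3.76+2.52)/2 = 6.0196.
Inradius = area/s = 3.5207/6.0196 ≈ 0.58488.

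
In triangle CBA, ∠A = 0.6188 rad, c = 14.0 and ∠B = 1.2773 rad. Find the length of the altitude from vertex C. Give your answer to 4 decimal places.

8.2038

The third angle is ∠C = π − ∠B − ∠A = 1.2455 rad.
Law of sines: b = c·sin B/sin C ≈ 14.143.
Law of sines: a = c·sin A/sin C ≈ 8.5703.
Area = ½·c·b·sin A ≈ 57.427.
The altitude from C has length 2·area/c ≈ 8.2038.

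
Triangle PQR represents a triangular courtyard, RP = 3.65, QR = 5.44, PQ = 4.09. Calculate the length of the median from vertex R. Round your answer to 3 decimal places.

Median from R: ½√(2·QR² + 2·RP² − PQ²) ≈ 4.1564.

m_R ≈ 4.156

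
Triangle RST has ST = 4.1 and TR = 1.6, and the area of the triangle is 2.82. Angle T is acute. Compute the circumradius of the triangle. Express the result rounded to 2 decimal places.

From area = ½·ST·TR·sin T, we get sin T = 2·area/(ST·TR) ≈ 0.85976.
Taking the acute solution, ∠T ≈ 59.29°.
Law of cosines then gives RS ≈ 3.5594.
Circumradius = RS/(2 sin T) ≈ 2.07.

2.07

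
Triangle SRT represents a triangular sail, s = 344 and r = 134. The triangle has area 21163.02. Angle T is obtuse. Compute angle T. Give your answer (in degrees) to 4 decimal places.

∠T ≈ 113.3335°

From area = ½·s·r·sin T, we get sin T = 2·area/(s·r) ≈ 0.91822.
Taking the obtuse solution, ∠T ≈ 113.33°.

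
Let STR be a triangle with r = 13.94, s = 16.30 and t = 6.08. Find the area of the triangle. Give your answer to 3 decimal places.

41.496

Semiperimeter p = (16.3 + 6.08 + 13.94)/2 = 18.16.
Heron's formula: area = √(18.16·1.86·12.08·4.22) ≈ 41.496.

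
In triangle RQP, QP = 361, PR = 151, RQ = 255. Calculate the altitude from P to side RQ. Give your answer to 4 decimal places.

125.9293

Semiperimeter s = (361 + 151 + 255)/2 = 383.5.
Heron's formula: area = √(383.5·22.5·232.5·128.5) ≈ 16056.
The altitude from P has length 2·area/RQ ≈ 125.93.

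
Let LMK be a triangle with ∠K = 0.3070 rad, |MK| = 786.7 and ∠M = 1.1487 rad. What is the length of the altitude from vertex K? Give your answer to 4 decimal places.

The third angle is ∠L = π − ∠M − ∠K = 1.6859 rad.
Law of sines: |KL| = |MK|·sin M/sin L ≈ 722.43.
Law of sines: |LM| = |MK|·sin K/sin L ≈ 239.32.
Area = ½·|MK|·|KL|·sin K ≈ 85876.
The altitude from K has length 2·area/|LM| ≈ 717.65.

717.6530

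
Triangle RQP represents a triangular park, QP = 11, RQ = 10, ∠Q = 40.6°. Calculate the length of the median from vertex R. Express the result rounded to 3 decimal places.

m_R ≈ 6.836

By the law of cosines, PR² = RQ² + QP² − 2·RQ·QP·cos Q = 53.96, so PR ≈ 7.3458.
Median from R: ½√(2·PR² + 2·RQ² − QP²) ≈ 6.8359.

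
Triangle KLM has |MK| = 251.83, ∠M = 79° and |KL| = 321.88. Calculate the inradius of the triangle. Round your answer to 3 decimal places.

75.901

Law of sines: sin L = |MK|·sin M/|KL| ≈ 0.76800.
Since |KL| ≥ |MK|, only the acute value applies: ∠L ≈ 50.17°.
Then ∠K = 180° − ∠M − ∠L ≈ 50.83°.
Law of sines gives |LM| = |KL|·sin K/sin M ≈ 254.2.
Area = ½·|KL|·|MK|·sin K ≈ 31420.
Semiperimeter s = (254.2+251.83+321.88)/2 = 413.96.
Inradius = area/s = 31420/413.96 ≈ 75.901.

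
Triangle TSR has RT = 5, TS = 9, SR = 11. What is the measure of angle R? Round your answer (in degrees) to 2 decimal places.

By the law of cosines, cos R = (SR² + RT² − TS²) / (2·SR·RT) ≈ 0.59091, so ∠R ≈ 53.78°.

53.78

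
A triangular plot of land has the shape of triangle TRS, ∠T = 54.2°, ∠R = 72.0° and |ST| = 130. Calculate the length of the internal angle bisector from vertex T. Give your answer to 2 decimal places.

106.24

The third angle is ∠S = 180° − ∠T − ∠R = 53.80°.
Law of sines: |RS| = |ST|·sin T/sin R ≈ 110.86.
Law of sines: |TR| = |ST|·sin S/sin R ≈ 110.3.
The bisector from T has length 2·|ST|·|TR|·cos(∠T/2)/(|ST|+|TR|) ≈ 106.24.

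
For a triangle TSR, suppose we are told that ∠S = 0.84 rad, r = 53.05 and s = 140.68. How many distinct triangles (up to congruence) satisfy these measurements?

1

r·sin S = 53.05·sin(0.84 rad) ≈ 39.5.
Since s ≥ r, exactly one triangle exists.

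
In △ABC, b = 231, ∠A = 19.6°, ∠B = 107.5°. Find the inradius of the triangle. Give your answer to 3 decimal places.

The third angle is ∠C = 180° − ∠A − ∠B = 52.90°.
Law of sines: a = b·sin A/sin B ≈ 81.25.
Law of sines: c = b·sin C/sin B ≈ 193.18.
Area = ½·b·a·sin C ≈ 7484.8.
Semiperimeter s = (81.25+231+193.18)/2 = 252.72.
Inradius = area/s = 7484.8/252.72 ≈ 29.617.

r ≈ 29.617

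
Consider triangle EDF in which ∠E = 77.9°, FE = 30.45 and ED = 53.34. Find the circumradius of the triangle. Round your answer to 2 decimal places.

By the law of cosines, DF² = FE² + ED² − 2·FE·ED·cos E = 3091.4, so DF ≈ 55.601.
Area = ½·FE·ED·sin E ≈ 794.06.
Circumradius = DF/(2 sin E) ≈ 28.432.

R ≈ 28.43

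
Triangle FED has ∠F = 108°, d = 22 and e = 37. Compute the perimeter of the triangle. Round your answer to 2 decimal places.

perimeter ≈ 107.54

By the law of cosines, f² = e² + d² − 2·e·d·cos F = 2356.1, so f ≈ 48.539.
Semiperimeter s = (48.539+37+22)/2 = 53.77.
Perimeter = 48.539 + 37 + 22 = 107.54.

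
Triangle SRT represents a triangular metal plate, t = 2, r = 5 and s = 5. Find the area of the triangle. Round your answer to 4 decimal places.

Semiperimeter p = (5 + 5 + 2)/2 = 6.
Heron's formula: area = √(6·1·1·4) ≈ 4.899.

4.8990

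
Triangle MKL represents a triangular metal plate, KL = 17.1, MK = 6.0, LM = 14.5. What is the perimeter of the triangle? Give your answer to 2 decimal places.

37.60

Perimeter = 17.1 + 14.5 + 6 = 37.6.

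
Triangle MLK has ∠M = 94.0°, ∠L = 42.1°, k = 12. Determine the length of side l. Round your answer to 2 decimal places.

The third angle is ∠K = 180° − ∠M − ∠L = 43.90°.
Law of sines: l = k·sin L/sin K ≈ 11.602.

11.60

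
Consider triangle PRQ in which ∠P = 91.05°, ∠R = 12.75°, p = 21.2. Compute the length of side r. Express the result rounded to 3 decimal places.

The third angle is ∠Q = 180° − ∠P − ∠R = 76.20°.
Law of sines: r = p·sin R/sin P ≈ 4.6796.

4.680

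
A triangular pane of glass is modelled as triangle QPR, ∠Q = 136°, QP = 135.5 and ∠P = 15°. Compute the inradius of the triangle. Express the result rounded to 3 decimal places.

The third angle is ∠R = 180° − ∠Q − ∠P = 29.00°.
Law of sines: PR = QP·sin Q/sin R ≈ 194.15.
Law of sines: RQ = QP·sin P/sin R ≈ 72.338.
Area = ½·QP·PR·sin P ≈ 3404.4.
Semiperimeter s = (194.15+72.338+135.5)/2 = 200.99.
Inradius = area/s = 3404.4/200.99 ≈ 16.938.

r ≈ 16.938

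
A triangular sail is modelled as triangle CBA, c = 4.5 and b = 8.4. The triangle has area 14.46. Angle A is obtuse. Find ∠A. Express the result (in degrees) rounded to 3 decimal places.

From area = ½·c·b·sin A, we get sin A = 2·area/(c·b) ≈ 0.76508.
Taking the obtuse solution, ∠A ≈ 130.09°.

130.086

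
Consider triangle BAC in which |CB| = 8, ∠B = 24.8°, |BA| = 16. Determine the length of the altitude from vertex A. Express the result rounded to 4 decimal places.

By the law of cosines, |AC|² = |CB|² + |BA|² − 2·|CB|·|BA|·cos B = 87.609, so |AC| ≈ 9.36.
Area = ½·|CB|·|BA|·sin B ≈ 26.845.
The altitude from A has length 2·area/|CB| ≈ 6.7112.

6.7112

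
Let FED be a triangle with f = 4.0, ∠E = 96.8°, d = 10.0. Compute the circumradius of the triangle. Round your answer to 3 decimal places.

By the law of cosines, e² = d² + f² − 2·d·f·cos E = 125.47, so e ≈ 11.201.
Area = ½·d·f·sin E ≈ 19.859.
Circumradius = e/(2 sin E) ≈ 5.6404.

5.640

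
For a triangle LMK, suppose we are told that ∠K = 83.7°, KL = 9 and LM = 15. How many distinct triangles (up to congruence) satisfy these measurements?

KL·sin K = 9·sin(83.7°) ≈ 8.946.
Since LM ≥ KL, exactly one triangle exists.

1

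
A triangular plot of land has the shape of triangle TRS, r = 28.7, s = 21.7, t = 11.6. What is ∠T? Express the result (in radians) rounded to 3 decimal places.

By the law of cosines, cos T = (r² + s² − t²) / (2·r·s) ≈ 0.93131, so ∠T ≈ 0.3728 rad.

∠T ≈ 0.373 rad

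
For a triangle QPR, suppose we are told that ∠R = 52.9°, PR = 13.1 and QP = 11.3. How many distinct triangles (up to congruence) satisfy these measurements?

2

PR·sin R = 13.1·sin(52.9°) ≈ 10.45.
Since PR sin R < QP < PR (10.45 < 11.3 < 13.1), two triangles exist.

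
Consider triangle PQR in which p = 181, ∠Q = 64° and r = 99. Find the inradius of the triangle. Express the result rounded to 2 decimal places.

36.28

By the law of cosines, q² = r² + p² − 2·r·p·cos Q = 26852, so q ≈ 163.86.
Area = ½·r·p·sin Q ≈ 8052.7.
Semiperimeter s = (181+163.86+99)/2 = 221.93.
Inradius = area/s = 8052.7/221.93 ≈ 36.285.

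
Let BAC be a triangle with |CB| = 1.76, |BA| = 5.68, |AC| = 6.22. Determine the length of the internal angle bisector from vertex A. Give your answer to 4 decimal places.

t_A ≈ 5.8785

By the law of cosines, cos A = (|BA|² + |AC|² − |CB|²) / (2·|BA|·|AC|) ≈ 0.96029, so ∠A ≈ 16.20°.
The bisector from A has length 2·|BA|·|AC|·cos(∠A/2)/(|BA|+|AC|) ≈ 5.8785.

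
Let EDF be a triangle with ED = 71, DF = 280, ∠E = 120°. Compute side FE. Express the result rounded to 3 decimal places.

237.665

Law of sines: sin F = ED·sin E/DF ≈ 0.21960.
Since DF ≥ ED, only the acute value applies: ∠F ≈ 12.69°.
Then ∠D = 180° − ∠E − ∠F ≈ 47.31°.
Law of sines gives FE = DF·sin D/sin E ≈ 237.67.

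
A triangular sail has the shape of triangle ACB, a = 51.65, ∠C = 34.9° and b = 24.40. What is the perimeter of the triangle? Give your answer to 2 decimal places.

perimeter ≈ 110.63

By the law of cosines, c² = b² + a² − 2·b·a·cos C = 1195.9, so c ≈ 34.581.
Semiperimeter s = (51.65+34.581+24.4)/2 = 55.316.
Perimeter = 51.65 + 34.581 + 24.4 = 110.63.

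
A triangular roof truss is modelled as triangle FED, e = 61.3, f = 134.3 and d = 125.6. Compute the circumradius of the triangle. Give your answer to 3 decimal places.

R ≈ 67.469

By the law of cosines, cos F = (e² + d² − f²) / (2·e·d) ≈ 0.09719, so ∠F ≈ 84.42°.
Circumradius = f/(2 sin F) ≈ 67.469.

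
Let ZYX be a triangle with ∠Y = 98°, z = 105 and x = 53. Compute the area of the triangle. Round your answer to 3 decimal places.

Area = ½·x·z·sin Y ≈ 2755.4.

2755.421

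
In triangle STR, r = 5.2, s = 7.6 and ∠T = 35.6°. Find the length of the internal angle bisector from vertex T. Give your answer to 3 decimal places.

t_T ≈ 5.879

By the law of cosines, t² = r² + s² − 2·r·s·cos T = 20.533, so t ≈ 4.5313.
The bisector from T has length 2·r·s·cos(∠T/2)/(r+s) ≈ 5.8794.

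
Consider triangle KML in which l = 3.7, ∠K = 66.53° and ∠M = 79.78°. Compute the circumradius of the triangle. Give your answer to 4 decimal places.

The third angle is ∠L = 180° − ∠K − ∠M = 33.69°.
Law of sines: k = l·sin K/sin L ≈ 6.1184.
Law of sines: m = l·sin M/sin L ≈ 6.5644.
Circumradius = l/(2 sin L) ≈ 3.3351.

R ≈ 3.3351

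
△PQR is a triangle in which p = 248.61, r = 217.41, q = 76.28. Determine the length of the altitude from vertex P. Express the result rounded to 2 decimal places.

Semiperimeter s = (248.61 + 76.28 + 217.41)/2 = 271.15.
Heron's formula: area = √(271.15·22.54·194.87·53.74) ≈ 8000.2.
The altitude from P has length 2·area/p ≈ 64.36.

64.36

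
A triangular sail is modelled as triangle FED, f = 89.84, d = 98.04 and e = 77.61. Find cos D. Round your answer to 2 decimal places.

By the law of cosines, cos D = (f² + e² − d²) / (2·f·e) ≈ 0.32146, so ∠D ≈ 71.25°.

cos D ≈ 0.32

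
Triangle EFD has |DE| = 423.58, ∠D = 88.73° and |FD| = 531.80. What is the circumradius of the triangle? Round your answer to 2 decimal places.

336.33

By the law of cosines, |EF|² = |FD|² + |DE|² − 2·|FD|·|DE|·cos D = 4.5225e+05, so |EF| ≈ 672.49.
Area = ½·|FD|·|DE|·sin D ≈ 1.126e+05.
Circumradius = |EF|/(2 sin D) ≈ 336.33.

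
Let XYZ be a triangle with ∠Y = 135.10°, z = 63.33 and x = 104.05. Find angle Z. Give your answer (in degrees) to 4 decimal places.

By the law of cosines, y² = z² + x² − 2·z·x·cos Y = 24172, so y ≈ 155.47.
Law of cosines again: cos Z = (x² + y² − z²)/(2·x·y) ≈ 0.95777, so ∠Z ≈ 16.71°.

∠Z ≈ 16.7099°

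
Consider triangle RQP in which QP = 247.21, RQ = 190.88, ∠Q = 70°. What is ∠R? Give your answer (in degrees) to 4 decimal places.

By the law of cosines, PR² = RQ² + QP² − 2·RQ·QP·cos Q = 65270, so PR ≈ 255.48.
Law of cosines again: cos R = (PR² + RQ² − QP²)/(2·PR·RQ) ≈ 0.41619, so ∠R ≈ 65.41°.

∠R ≈ 65.4054°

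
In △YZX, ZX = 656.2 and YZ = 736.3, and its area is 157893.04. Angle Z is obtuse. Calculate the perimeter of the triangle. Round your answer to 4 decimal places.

perimeter ≈ 2697.9113

From area = ½·YZ·ZX·sin Z, we get sin Z = 2·area/(YZ·ZX) ≈ 0.65358.
Taking the obtuse solution, ∠Z ≈ 2.4293 rad.
Law of cosines then gives XY ≈ 1305.4.
Perimeter = 656.2 + 1305.4 + 736.3 = 2697.9.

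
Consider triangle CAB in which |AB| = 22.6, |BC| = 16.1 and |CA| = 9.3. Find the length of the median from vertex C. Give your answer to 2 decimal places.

Median from C: ½√(2·|BC|² + 2·|CA|² − |AB|²) ≈ 6.7201.

6.72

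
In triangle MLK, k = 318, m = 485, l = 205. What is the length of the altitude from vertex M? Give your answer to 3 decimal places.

Semiperimeter s = (485 + 205 + 318)/2 = 504.
Heron's formula: area = √(504·19·299·186) ≈ 23077.
The altitude from M has length 2·area/m ≈ 95.164.

h_M ≈ 95.164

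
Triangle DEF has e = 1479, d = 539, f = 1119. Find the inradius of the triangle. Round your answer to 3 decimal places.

162.498

Semiperimeter s = (539 + 1479 + 1119)/2 = 1568.5.
Heron's formula: area = √(1568.5·1029.5·89.5·449.5) ≈ 2.5488e+05.
Inradius = area/s = 2.5488e+05/1568.5 ≈ 162.5.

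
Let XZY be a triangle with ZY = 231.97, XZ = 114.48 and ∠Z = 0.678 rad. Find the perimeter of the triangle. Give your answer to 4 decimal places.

By the law of cosines, YX² = XZ² + ZY² − 2·XZ·ZY·cos Z = 25551, so YX ≈ 159.85.
Semiperimeter s = (231.97+159.85+114.48)/2 = 253.15.
Perimeter = 231.97 + 159.85 + 114.48 = 506.3.

506.2959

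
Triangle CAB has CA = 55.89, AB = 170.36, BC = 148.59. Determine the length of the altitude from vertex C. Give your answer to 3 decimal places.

Semiperimeter s = (170.36 + 148.59 + 55.89)/2 = 187.42.
Heron's formula: area = √(187.42·17.06·38.83·131.53) ≈ 4041.
The altitude from C has length 2·area/AB ≈ 47.441.

h_C ≈ 47.441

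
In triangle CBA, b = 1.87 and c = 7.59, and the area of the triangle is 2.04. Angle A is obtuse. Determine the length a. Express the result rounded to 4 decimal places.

From area = ½·c·b·sin A, we get sin A = 2·area/(c·b) ≈ 0.28746.
Taking the obtuse solution, ∠A ≈ 163.29°.
Law of cosines then gives a ≈ 9.3965.

9.3965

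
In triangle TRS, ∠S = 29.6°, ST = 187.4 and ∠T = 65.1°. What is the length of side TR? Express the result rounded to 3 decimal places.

The third angle is ∠R = 180° − ∠S − ∠T = 85.30°.
Law of sines: TR = ST·sin S/sin R ≈ 92.877.

92.877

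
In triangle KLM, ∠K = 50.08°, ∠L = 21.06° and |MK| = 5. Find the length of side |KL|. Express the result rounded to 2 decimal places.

The third angle is ∠M = 180° − ∠K − ∠L = 108.86°.
Law of sines: |KL| = |MK|·sin M/sin L ≈ 13.167.

13.17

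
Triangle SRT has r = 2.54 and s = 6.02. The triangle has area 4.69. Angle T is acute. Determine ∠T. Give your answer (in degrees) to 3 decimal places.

∠T ≈ 37.839°

From area = ½·s·r·sin T, we get sin T = 2·area/(s·r) ≈ 0.61344.
Taking the acute solution, ∠T ≈ 37.84°.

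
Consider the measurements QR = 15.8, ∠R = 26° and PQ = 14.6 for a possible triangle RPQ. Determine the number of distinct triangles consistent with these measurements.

2

QR·sin R = 15.8·sin(26°) ≈ 6.926.
Since QR sin R < PQ < QR (6.926 < 14.6 < 15.8), two triangles exist.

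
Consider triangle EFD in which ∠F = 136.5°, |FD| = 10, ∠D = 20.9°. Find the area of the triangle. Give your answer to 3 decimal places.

The third angle is ∠E = 180° − ∠F − ∠D = 22.60°.
Law of sines: |DE| = |FD|·sin F/sin E ≈ 17.912.
Law of sines: |EF| = |FD|·sin D/sin E ≈ 9.2829.
Area = ½·|FD|·|DE|·sin D ≈ 31.95.

area ≈ 31.950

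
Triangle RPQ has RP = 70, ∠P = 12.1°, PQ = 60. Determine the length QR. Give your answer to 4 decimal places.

By the law of cosines, QR² = RP² + PQ² − 2·RP·PQ·cos P = 286.62, so QR ≈ 16.93.

16.9299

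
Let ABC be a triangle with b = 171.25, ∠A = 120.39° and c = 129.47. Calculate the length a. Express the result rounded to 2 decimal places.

By the law of cosines, a² = b² + c² − 2·b·c·cos A = 68522, so a ≈ 261.77.

261.77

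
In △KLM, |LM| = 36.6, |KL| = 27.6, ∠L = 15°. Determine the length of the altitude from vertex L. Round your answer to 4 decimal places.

By the law of cosines, |MK|² = |KL|² + |LM|² − 2·|KL|·|LM|·cos L = 149.84, so |MK| ≈ 12.241.
Area = ½·|KL|·|LM|·sin L ≈ 130.72.
The altitude from L has length 2·area/|MK| ≈ 21.359.

21.3585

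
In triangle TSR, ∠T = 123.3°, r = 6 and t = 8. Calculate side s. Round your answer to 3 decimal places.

Law of sines: sin R = r·sin T/t ≈ 0.62686.
Since t ≥ r, only the acute value applies: ∠R ≈ 38.82°.
Then ∠S = 180° − ∠T − ∠R ≈ 17.88°.
Law of sines gives s = t·sin S/sin T ≈ 2.9389.

2.939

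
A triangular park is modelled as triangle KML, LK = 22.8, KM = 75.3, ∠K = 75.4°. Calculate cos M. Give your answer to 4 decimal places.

cos M ≈ 0.9532

By the law of cosines, ML² = LK² + KM² − 2·LK·KM·cos K = 5324.4, so ML ≈ 72.969.
Law of cosines again: cos M = (KM² + ML² − LK²)/(2·KM·ML) ≈ 0.95319, so ∠M ≈ 17.60°.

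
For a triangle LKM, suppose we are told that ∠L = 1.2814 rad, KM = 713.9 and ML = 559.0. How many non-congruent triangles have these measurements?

1

ML·sin L = 559.0·sin(1.2814 rad) ≈ 535.8.
Since KM ≥ ML, exactly one triangle exists.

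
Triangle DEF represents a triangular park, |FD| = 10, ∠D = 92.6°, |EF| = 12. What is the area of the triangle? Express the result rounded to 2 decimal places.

area ≈ 30.94

Law of sines: sin E = |FD|·sin D/|EF| ≈ 0.83248.
Since |EF| ≥ |FD|, only the acute value applies: ∠E ≈ 56.35°.
Then ∠F = 180° − ∠D − ∠E ≈ 31.05°.
Law of sines gives |DE| = |EF|·sin F/sin D ≈ 6.1951.
Area = ½·|EF|·|FD|·sin F ≈ 30.944.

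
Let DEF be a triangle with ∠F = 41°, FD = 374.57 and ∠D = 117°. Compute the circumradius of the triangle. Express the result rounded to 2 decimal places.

499.95

The third angle is ∠E = 180° − ∠F − ∠D = 22.00°.
Law of sines: EF = FD·sin D/sin E ≈ 890.92.
Law of sines: DE = FD·sin F/sin E ≈ 655.99.
Circumradius = FD/(2 sin E) ≈ 499.95.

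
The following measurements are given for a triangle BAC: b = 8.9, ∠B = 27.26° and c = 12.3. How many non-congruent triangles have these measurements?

c·sin B = 12.3·sin(27.26°) ≈ 5.634.
Since c sin B < b < c (5.634 < 8.9 < 12.3), two triangles exist.

2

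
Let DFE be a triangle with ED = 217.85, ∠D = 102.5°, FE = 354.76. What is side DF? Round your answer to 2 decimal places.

Law of sines: sin F = ED·sin D/FE ≈ 0.59952.
Since FE ≥ ED, only the acute value applies: ∠F ≈ 36.84°.
Then ∠E = 180° − ∠D − ∠F ≈ 40.66°.
Law of sines gives DF = FE·sin E/sin D ≈ 236.78.

236.78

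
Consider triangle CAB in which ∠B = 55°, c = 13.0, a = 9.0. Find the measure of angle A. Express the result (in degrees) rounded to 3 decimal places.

By the law of cosines, b² = c² + a² − 2·c·a·cos B = 115.78, so b ≈ 10.76.
Law of cosines again: cos A = (b² + c² − a²)/(2·b·c) ≈ 0.72840, so ∠A ≈ 43.25°.

∠A ≈ 43.247°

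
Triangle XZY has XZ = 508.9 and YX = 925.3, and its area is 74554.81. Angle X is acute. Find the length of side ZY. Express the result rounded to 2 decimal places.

471.01

From area = ½·YX·XZ·sin X, we get sin X = 2·area/(YX·XZ) ≈ 0.31666.
Taking the acute solution, ∠X ≈ 18.46°.
Law of cosines then gives ZY ≈ 471.01.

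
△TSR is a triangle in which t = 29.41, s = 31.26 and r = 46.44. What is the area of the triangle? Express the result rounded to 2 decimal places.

Semiperimeter p = (29.41 + 31.26 + 46.44)/2 = 53.555.
Heron's formula: area = √(53.555·24.145·22.295·7.115) ≈ 452.9.

452.90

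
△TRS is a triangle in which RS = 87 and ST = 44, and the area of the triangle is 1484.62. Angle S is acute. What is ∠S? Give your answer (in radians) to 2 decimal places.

0.89

From area = ½·RS·ST·sin S, we get sin S = 2·area/(RS·ST) ≈ 0.77566.
Taking the acute solution, ∠S ≈ 0.888 rad.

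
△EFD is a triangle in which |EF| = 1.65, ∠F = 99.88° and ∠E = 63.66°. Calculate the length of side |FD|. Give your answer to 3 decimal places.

The third angle is ∠D = 180° − ∠E − ∠F = 16.46°.
Law of sines: |FD| = |EF|·sin E/sin D ≈ 5.2187.

5.219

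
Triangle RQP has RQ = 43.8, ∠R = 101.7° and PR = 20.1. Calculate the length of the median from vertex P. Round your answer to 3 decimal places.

32.591

By the law of cosines, QP² = PR² + RQ² − 2·PR·RQ·cos R = 2679.5, so QP ≈ 51.764.
Median from P: ½√(2·QP² + 2·PR² − RQ²) ≈ 32.591.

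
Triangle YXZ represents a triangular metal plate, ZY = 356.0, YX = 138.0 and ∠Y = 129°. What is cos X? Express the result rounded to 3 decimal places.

0.795

By the law of cosines, XZ² = ZY² + YX² − 2·ZY·YX·cos Y = 2.0761e+05, so XZ ≈ 455.65.
Law of cosines again: cos X = (YX² + XZ² − ZY²)/(2·YX·XZ) ≈ 0.79456, so ∠X ≈ 37.39°.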